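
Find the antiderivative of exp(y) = exp(y) + C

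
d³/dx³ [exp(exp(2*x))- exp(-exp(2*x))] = (8*exp(6*x) - 24*exp(4*x) + 8*exp(2*x) + 8*exp(2*x + 2*exp(2*x)) + 24*exp(4*x + 2*exp(2*x)) + 8*exp(6*x + 2*exp(2*x)))*exp(-exp(2*x))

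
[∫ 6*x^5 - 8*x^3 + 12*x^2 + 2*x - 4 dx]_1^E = -4 + (-E + 2 + exp(3))^2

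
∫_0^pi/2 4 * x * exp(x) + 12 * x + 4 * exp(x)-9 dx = -9*pi/2 + 3*pi^2/2 + 2*pi*exp(pi/2)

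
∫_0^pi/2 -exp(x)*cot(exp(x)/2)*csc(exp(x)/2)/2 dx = -csc(1/2) + csc(exp(pi/2)/2)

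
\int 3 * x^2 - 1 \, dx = x^3 - x + C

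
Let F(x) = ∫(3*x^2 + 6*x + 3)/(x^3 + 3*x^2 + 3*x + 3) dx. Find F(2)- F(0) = -log(3) + log(29)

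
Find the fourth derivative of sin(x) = sin(x)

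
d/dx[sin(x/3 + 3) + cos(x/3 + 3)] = sqrt(2)*cos(x/3 + pi/4 + 3)/3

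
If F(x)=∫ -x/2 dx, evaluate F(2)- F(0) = -1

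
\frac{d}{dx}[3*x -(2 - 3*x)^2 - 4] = 15 - 18*x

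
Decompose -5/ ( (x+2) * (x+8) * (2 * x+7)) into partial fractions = 20/(27*(2*x + 7)) - 5/(54*(x + 8)) - 5/(18*(x + 2))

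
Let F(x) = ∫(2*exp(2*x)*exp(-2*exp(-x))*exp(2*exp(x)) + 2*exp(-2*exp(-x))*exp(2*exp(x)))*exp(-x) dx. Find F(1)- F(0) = -1 + exp(-2*exp(-1) + 2*E)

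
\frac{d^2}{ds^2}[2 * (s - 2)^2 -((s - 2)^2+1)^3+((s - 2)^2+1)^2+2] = -30*s^4 + 240*s^3 - 744*s^2 + 1056*s - 574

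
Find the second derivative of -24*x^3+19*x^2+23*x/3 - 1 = 38 - 144*x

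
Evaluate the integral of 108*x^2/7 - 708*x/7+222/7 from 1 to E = 3*(-4 + 3*E/7)*(-2*E + 6 + 4*exp(2)) + 600/7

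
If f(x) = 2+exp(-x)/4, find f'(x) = -exp(-x)/4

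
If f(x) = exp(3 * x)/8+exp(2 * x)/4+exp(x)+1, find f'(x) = 3*exp(3*x)/8 + exp(2*x)/2 + exp(x)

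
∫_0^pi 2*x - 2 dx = -1 + (1 - pi)^2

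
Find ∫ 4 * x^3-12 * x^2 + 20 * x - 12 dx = x^4 - 4*x^3 + 10*x^2 - 12*x + C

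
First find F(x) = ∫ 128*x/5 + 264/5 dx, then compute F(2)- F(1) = 456/5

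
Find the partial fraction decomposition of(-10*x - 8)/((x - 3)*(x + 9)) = -41/(6*(x + 9)) - 19/(6*(x - 3))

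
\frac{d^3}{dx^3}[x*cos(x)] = x*sin(x) - 3*cos(x)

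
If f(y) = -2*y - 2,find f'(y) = -2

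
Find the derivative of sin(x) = cos(x)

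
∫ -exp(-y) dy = exp(-y) + C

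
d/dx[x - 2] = 1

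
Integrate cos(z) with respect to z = sin(z) + C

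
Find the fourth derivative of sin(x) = sin(x)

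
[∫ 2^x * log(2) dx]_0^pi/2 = -1 + 2^(pi/2)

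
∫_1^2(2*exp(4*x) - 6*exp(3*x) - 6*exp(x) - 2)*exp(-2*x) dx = -(-3 - exp(-1) + E)^2 + (-3 - exp(-2) + exp(2))^2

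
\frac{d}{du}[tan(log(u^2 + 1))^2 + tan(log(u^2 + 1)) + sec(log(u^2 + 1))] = 2*u*(sin(log(u^2 + 1)) + 2*sin(log(u^2 + 1))/cos(log(u^2 + 1)) + 1)/((u^2 + 1)*cos(log(u^2 + 1))^2)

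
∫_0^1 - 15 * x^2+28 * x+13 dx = 22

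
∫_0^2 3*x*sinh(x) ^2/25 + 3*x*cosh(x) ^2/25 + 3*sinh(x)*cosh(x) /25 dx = 3*sinh(4)/25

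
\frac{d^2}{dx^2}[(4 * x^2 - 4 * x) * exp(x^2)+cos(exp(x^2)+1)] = 2*(8*x^4 - 8*x^3 - 2*x^2*exp(x^2)*cos(exp(x^2) + 1) - 2*x^2*sin(exp(x^2) + 1) + 20*x^2 - 12*x - sin(exp(x^2) + 1) + 4)*exp(x^2)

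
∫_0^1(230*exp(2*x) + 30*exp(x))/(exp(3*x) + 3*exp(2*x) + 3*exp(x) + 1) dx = -40 + 30*E/(1 + E) + 100*exp(2)/(1 + E)^2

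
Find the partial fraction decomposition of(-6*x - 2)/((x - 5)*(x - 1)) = 2/(x - 1) - 8/(x - 5)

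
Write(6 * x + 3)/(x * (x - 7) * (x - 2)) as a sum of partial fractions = -3/(2*(x - 2)) + 9/(7*(x - 7)) + 3/(14*x)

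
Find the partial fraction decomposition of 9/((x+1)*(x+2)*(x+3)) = 9/(2*(x + 3)) - 9/(x + 2) + 9/(2*(x + 1))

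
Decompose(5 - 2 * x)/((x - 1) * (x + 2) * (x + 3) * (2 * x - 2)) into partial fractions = -11/(32*(x + 3)) + 1/(2*(x + 2)) - 5/(32*(x - 1)) + 1/(8*(x - 1)^2)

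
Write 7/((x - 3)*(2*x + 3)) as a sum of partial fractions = -14/(9*(2*x + 3)) + 7/(9*(x - 3))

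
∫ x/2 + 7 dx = x^2/4 + 7*x + C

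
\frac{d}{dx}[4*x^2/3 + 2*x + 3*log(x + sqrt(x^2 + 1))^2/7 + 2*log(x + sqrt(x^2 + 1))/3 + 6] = (56*x^3 + 56*x^2*sqrt(x^2 + 1) + 42*x^2 + 42*x*sqrt(x^2 + 1) + 18*x*log(x + sqrt(x^2 + 1)) + 70*x + 18*sqrt(x^2 + 1)*log(x + sqrt(x^2 + 1)) + 14*sqrt(x^2 + 1) + 42)/(21*x^2 + 21*x*sqrt(x^2 + 1) + 21)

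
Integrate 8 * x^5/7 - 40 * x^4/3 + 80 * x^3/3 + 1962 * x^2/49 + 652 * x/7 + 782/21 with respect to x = 4*x^6/21 - 8*x^5/3 + 20*x^4/3 + 654*x^3/49 + 326*x^2/7 + 782*x/21 + C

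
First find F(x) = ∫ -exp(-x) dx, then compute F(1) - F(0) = -1 + exp(-1)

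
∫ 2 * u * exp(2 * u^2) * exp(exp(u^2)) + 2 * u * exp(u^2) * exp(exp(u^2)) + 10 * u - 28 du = 5*u^2 - 28*u + exp(u^2 + exp(u^2)) + C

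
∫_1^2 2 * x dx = 3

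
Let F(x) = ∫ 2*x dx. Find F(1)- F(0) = 1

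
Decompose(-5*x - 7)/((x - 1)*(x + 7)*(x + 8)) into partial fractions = 11/(3*(x + 8)) - 7/(2*(x + 7)) - 1/(6*(x - 1))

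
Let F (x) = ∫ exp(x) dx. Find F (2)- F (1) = -E + exp(2)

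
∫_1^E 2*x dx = -1 + exp(2)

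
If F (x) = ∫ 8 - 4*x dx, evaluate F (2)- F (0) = 8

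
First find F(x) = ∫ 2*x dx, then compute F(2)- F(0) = 4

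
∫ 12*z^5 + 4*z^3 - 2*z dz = 2*z^6 + z^4 - z^2 + C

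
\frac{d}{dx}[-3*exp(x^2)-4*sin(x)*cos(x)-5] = -6*x*exp(x^2) - 4*cos(2*x)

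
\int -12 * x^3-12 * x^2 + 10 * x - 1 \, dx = -3*x^4 - 4*x^3 + 5*x^2 - x + C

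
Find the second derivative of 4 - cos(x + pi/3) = cos(x + pi/3)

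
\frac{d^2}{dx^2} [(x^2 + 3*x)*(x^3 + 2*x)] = 20*x^3 + 36*x^2 + 12*x + 12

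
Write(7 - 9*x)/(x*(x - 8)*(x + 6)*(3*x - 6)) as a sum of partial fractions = -61/(2016*(x + 6)) + 11/(288*(x - 2)) - 65/(2016*(x - 8)) + 7/(288*x)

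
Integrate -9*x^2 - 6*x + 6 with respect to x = -3*x^3 - 3*x^2 + 6*x + C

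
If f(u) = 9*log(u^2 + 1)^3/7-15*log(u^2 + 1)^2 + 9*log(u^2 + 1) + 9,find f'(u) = (54*u*log(u^2 + 1)^2 - 420*u*log(u^2 + 1) + 126*u)/(7*u^2 + 7)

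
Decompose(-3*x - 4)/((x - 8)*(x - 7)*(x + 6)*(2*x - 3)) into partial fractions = -68/(2145*(2*x - 3)) - 1/(195*(x + 6)) + 25/(143*(x - 7)) - 2/(13*(x - 8))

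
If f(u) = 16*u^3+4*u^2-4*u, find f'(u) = 48*u^2 + 8*u - 4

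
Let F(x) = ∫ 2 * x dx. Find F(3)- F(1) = 8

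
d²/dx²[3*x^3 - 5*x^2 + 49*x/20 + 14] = 18*x - 10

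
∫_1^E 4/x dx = 4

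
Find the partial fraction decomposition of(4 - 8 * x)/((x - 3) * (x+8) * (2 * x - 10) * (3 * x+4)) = 99/(2470*(3*x + 4)) - 17/(1430*(x + 8)) + 5/(143*(x - 3)) - 9/(247*(x - 5))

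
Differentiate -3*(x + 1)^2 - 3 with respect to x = -6*x - 6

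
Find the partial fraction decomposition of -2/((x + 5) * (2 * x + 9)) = -4/(2*x + 9) + 2/(x + 5)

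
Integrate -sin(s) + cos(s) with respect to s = sin(s) + cos(s) + C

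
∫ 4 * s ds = 2*s^2 + C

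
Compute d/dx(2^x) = 2^x*log(2)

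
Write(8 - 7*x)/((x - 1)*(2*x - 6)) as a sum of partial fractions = -1/(4*(x - 1)) - 13/(4*(x - 3))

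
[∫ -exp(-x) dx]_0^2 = -1 + exp(-2)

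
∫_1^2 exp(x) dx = -E + exp(2)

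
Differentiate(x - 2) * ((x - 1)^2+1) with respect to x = 3*x^2 - 8*x + 6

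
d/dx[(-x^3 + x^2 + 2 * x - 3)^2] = 6*x^5 - 10*x^4 - 12*x^3 + 30*x^2 - 4*x - 12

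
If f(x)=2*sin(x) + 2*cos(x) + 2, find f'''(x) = 2*sin(x) - 2*cos(x)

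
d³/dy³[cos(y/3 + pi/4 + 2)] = sin(y/3 + pi/4 + 2)/27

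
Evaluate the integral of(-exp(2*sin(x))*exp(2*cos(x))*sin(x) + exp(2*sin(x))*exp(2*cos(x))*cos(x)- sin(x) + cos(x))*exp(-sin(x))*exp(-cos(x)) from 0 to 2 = -E - exp(-sin(2) - cos(2)) + exp(-1) + exp(cos(2) + sin(2))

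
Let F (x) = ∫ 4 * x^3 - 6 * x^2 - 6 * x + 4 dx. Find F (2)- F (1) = -4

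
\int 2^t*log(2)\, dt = 2^t + C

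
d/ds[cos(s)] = -sin(s)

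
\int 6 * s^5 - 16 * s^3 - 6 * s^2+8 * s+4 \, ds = s^6 - 4*s^4 - 2*s^3 + 4*s^2 + 4*s + C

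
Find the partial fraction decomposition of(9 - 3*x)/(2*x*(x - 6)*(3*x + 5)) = 63/(115*(3*x + 5)) - 3/(92*(x - 6)) - 3/(20*x)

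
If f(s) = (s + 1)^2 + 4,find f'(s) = 2*s + 2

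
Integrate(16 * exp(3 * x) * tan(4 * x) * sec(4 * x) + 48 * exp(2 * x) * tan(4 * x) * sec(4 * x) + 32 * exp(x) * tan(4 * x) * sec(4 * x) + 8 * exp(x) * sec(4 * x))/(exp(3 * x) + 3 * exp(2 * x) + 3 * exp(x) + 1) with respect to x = 4*(exp(x) + 2)*exp(x)*sec(4*x)/(exp(2*x) + 2*exp(x) + 1) + C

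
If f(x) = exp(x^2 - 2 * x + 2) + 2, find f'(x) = 2*x*exp(x^2 - 2*x + 2) - 2*exp(x^2 - 2*x + 2)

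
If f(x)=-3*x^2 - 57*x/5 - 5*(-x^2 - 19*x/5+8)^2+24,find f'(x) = -20*x^3 - 114*x^2 + 48*x/5 + 1463/5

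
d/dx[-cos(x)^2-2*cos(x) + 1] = 2*(cos(x) + 1)*sin(x)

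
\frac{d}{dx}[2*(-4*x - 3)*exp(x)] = -8*x*exp(x) - 14*exp(x)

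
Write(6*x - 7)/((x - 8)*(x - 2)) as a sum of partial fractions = -5/(6*(x - 2)) + 41/(6*(x - 8))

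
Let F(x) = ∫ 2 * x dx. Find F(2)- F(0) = 4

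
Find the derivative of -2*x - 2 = -2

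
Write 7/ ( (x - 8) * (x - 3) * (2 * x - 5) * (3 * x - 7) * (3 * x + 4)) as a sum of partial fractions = 27/(13156*(3*x + 4)) - 189/(374*(3*x - 7)) + 112/(253*(2*x - 5)) - 7/(130*(x - 3)) + 1/(3740*(x - 8))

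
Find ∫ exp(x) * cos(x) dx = sqrt(2)*exp(x)*sin(x + pi/4)/2 + C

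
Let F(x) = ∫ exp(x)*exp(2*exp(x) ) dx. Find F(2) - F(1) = -exp(2*E)/2 + exp(2*exp(2))/2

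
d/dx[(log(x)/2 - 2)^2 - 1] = (log(x) - 4)/(2*x)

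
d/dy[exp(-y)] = -exp(-y)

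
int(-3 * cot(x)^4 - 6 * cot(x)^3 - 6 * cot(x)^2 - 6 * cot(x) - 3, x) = (cot(x) + 1)^3 + C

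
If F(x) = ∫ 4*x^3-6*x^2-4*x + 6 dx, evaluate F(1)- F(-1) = 8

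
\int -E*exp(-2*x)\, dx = exp(1 - 2*x)/2 + C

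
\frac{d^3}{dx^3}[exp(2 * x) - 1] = 8*exp(2*x)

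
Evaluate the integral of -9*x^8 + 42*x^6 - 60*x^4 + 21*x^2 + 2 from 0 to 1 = 2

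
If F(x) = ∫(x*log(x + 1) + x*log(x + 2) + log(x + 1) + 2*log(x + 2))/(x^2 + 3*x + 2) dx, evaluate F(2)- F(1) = log(2)*log(3)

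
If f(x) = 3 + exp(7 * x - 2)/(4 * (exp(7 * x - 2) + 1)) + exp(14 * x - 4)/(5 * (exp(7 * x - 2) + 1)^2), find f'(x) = (35*exp(7*x - 2) + 91*exp(14*x - 4))/(20*exp(-6)*exp(21*x) + 60*exp(-4)*exp(14*x) + 60*exp(-2)*exp(7*x) + 20)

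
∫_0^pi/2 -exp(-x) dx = -1 + exp(-pi/2)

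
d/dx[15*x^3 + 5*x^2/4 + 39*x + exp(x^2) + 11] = 45*x^2 + 2*x*exp(x^2) + 5*x/2 + 39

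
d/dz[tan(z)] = cos(z)^(-2)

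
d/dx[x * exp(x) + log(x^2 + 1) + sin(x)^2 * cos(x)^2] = (x^3*exp(x) + x^2*exp(x) + x^2*sin(4*x)/2 + x*exp(x) + 2*x + exp(x) + sin(4*x)/2)/(x^2 + 1)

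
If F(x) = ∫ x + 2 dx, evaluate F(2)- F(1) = 7/2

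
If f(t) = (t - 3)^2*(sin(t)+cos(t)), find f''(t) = -t^2*sin(t) - t^2*cos(t) + 2*t*sin(t) + 10*t*cos(t) + 5*sin(t) - 19*cos(t)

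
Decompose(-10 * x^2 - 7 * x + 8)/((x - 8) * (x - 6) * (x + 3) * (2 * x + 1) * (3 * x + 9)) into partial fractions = 48/(5525*(2*x + 1)) - 8057/(735075*(x + 3)) + 61/(1485*(x + 3)^2) + 197/(3159*(x - 6)) - 344/(6171*(x - 8))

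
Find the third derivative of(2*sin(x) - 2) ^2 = -16*sin(2*x) + 8*cos(x)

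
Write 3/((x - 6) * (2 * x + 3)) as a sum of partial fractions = -2/(5*(2*x + 3)) + 1/(5*(x - 6))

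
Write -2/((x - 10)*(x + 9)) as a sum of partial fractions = 2/(19*(x + 9)) - 2/(19*(x - 10))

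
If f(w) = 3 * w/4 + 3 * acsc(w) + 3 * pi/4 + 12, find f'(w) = (3*w^2*sqrt(1 - 1/w^2) - 12)/(4*w^2*sqrt(1 - 1/w^2))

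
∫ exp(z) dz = exp(z) + C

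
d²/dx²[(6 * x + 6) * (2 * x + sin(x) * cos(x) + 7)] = -12*x*sin(2*x) + 12*sqrt(2)*cos(2*x + pi/4) + 24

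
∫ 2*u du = u^2 + C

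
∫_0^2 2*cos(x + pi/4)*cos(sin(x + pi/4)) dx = -2*sin(sqrt(2)/2) + 2*sin(sin(pi/4 + 2))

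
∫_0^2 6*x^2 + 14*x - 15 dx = 14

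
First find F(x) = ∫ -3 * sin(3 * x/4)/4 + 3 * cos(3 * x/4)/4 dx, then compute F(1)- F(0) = -1 + sin(3/4) + cos(3/4)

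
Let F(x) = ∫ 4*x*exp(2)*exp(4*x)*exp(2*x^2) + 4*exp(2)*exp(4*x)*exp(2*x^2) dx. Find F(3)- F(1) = -exp(8) + exp(32)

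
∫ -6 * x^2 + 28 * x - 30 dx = -2*x^3 + 14*x^2 - 30*x + C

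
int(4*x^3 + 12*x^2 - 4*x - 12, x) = x^4 + 4*x^3 - 2*x^2 - 12*x + C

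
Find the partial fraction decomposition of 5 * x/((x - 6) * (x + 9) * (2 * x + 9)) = 10/(21*(2*x + 9)) - 1/(3*(x + 9)) + 2/(21*(x - 6))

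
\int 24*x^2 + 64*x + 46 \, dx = 8*x^3 + 32*x^2 + 46*x + C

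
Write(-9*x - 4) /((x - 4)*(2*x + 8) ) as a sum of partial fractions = -2/(x + 4) - 5/(2*(x - 4))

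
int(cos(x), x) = sin(x) + C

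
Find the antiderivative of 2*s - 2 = s^2 - 2*s + C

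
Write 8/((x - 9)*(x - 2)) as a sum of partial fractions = -8/(7*(x - 2)) + 8/(7*(x - 9))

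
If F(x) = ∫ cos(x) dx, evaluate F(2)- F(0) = sin(2)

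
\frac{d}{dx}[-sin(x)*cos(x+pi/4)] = -cos(2*x + pi/4)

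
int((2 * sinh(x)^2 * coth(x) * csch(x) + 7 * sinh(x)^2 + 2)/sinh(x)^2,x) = 7*x - 2*coth(x) - 2*csch(x) + C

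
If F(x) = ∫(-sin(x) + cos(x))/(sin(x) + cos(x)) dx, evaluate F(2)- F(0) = log(cos(2) + sin(2))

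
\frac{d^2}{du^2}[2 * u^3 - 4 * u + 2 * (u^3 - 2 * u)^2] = 60*u^4 - 96*u^2 + 12*u + 16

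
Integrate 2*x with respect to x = x^2 + C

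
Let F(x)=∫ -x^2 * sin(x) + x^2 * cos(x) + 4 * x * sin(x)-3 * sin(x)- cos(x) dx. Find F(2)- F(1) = cos(2) + sin(2)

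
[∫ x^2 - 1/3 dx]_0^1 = 0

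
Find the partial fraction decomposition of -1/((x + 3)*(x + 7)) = 1/(4*(x + 7)) - 1/(4*(x + 3))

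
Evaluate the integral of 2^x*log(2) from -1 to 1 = 3/2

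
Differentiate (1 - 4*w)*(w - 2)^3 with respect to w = -16*w^3 + 75*w^2 - 108*w + 44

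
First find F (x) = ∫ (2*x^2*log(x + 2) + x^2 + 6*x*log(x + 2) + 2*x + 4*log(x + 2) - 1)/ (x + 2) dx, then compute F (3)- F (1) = -2*log(3) + 14*log(5)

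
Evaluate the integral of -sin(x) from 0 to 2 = -1 + cos(2)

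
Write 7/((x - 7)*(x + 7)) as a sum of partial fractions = -1/(2*(x + 7)) + 1/(2*(x - 7))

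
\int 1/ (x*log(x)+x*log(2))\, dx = log(log(2*x)) + C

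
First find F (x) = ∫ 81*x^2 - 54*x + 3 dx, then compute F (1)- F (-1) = 60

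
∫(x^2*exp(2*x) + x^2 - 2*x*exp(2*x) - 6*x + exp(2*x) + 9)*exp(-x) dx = 2*((x - 2)^2 + 1)*sinh(x) + C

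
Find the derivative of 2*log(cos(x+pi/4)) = -2*tan(x + pi/4)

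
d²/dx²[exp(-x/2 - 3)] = exp(-x/2 - 3)/4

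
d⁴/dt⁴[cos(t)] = cos(t)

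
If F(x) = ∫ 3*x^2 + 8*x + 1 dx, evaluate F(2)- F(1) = 20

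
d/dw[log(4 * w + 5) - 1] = 4/(4*w + 5)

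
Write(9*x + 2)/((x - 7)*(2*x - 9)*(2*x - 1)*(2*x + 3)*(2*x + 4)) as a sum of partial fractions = 23/(816*(2*x + 3)) + 1/(160*(2*x - 1)) - 17/(1248*(2*x - 9)) - 8/(585*(x + 2)) + 1/(306*(x - 7))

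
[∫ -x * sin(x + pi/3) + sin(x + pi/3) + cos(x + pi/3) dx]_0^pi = 1 - pi/2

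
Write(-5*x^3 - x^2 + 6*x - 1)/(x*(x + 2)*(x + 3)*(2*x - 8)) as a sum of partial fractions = -107/(42*(x + 3)) + 23/(24*(x + 2)) - 313/(336*(x - 4)) + 1/(48*x)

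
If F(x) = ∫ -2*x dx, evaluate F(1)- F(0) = -1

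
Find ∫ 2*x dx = x^2 + C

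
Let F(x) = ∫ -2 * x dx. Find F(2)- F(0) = -4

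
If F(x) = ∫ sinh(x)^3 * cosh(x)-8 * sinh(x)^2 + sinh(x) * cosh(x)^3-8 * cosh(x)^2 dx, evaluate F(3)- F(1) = -4*sinh(6) - cosh(4)/16 + 4*sinh(2) + cosh(12)/16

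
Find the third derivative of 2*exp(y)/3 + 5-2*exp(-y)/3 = (2*exp(2*y) + 2)*exp(-y)/3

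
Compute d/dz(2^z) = 2^z*log(2)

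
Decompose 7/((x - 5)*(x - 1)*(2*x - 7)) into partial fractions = -28/(15*(2*x - 7)) + 7/(20*(x - 1)) + 7/(12*(x - 5))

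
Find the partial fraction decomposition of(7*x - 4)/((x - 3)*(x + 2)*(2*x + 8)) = -8/(7*(x + 4)) + 9/(10*(x + 2)) + 17/(70*(x - 3))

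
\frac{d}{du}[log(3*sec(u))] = tan(u)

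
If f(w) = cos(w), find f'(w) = -sin(w)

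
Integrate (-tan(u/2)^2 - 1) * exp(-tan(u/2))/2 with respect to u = exp(-tan(u/2)) + C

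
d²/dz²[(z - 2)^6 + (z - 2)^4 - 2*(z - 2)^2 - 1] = 30*z^4 - 240*z^3 + 732*z^2 - 1008*z + 524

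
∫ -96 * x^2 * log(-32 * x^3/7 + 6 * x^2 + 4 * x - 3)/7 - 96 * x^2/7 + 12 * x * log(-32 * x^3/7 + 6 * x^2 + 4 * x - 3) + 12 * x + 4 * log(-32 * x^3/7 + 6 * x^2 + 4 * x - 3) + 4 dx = (-32*x^3 + 42*x^2 + 28*x - 21)*log(-32*x^3/7 + 6*x^2 + 4*x - 3)/7 + C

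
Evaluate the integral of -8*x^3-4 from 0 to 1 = -6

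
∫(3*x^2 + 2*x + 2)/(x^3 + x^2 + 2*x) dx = log(x*(x^2 + x + 2)) + C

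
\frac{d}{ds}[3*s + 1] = 3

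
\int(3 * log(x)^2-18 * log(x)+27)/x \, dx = (log(x) - 3)^3 + C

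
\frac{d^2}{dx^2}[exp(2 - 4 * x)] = 16*exp(2 - 4*x)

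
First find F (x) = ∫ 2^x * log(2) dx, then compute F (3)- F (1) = 6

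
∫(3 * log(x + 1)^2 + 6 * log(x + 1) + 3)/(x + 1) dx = (log(x + 1) + 1)^3 + C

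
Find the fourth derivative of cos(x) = cos(x)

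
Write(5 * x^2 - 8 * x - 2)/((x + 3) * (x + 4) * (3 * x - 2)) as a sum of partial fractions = -23/(77*(3*x - 2)) + 55/(7*(x + 4)) - 67/(11*(x + 3))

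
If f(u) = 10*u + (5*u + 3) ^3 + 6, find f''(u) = 750*u + 450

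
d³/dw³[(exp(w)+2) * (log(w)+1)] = (w^3*exp(w)*log(w) + w^3*exp(w) + 3*w^2*exp(w) - 3*w*exp(w) + 2*exp(w) + 4)/w^3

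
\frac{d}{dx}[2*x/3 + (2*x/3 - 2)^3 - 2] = 8*x^2/9 - 16*x/3 + 26/3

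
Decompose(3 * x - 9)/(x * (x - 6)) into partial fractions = 3/(2*(x - 6)) + 3/(2*x)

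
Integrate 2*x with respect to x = x^2 + C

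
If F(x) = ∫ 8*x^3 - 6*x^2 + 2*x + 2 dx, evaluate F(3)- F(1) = 120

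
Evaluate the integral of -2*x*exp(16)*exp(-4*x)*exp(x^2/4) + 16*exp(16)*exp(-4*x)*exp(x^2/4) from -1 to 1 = -4*exp(49/4) + 4*exp(81/4)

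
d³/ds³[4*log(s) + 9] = 8/s^3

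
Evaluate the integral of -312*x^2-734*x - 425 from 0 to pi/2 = -4*(4 + 3*pi/2)^3 - 17*pi/2 + pi^2/2 + pi^3/2 + 144 + 7*(4 + 3*pi/2)^2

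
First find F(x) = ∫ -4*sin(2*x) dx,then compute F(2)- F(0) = -2 + 2*cos(4)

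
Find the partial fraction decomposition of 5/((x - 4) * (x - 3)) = -5/(x - 3) + 5/(x - 4)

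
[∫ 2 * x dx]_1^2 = 3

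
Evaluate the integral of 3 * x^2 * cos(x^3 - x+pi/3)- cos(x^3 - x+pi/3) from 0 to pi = -sqrt(3)/2 - cos(-pi^3 + pi/6)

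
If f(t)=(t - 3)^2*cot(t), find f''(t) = 2*t^2/tan(t) + 2*t^2/tan(t)^3 - 4*t - 12*t/tan(t) - 4*t/tan(t)^2 - 12*t/tan(t)^3 + 12 + 20/tan(t) + 12/tan(t)^2 + 18/tan(t)^3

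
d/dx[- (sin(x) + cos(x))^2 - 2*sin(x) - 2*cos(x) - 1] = -2*cos(2*x) - 2*sqrt(2)*cos(x + pi/4)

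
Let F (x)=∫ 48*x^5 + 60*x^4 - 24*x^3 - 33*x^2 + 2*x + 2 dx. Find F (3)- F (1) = 7974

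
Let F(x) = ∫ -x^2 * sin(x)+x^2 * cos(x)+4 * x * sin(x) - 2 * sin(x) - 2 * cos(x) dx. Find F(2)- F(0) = 0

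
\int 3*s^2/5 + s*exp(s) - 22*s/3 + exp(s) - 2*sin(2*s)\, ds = s^3/5 - 11*s^2/3 + s*exp(s) + cos(2*s) + C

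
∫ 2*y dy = y^2 + C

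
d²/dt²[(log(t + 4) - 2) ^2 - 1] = (6 - 2*log(t + 4))/(t^2 + 8*t + 16)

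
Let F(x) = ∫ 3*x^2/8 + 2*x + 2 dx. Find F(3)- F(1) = 61/4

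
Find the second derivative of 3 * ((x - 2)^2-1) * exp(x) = 3*x^2*exp(x) - 9*exp(x)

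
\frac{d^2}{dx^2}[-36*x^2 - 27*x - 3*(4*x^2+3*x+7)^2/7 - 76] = -576*x^2/7 - 432*x/7 - 894/7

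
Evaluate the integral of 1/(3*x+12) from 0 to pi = -log(4)/3 + log(pi + 4)/3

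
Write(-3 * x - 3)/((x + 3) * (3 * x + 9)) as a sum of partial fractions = -1/(x + 3) + 2/(x + 3)^2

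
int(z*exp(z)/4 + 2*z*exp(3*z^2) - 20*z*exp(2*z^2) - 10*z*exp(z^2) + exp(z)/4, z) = z*exp(z)/4 + exp(3*z^2)/3 - 5*exp(2*z^2) - 5*exp(z^2) + C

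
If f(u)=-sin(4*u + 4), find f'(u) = -4*cos(4*u + 4)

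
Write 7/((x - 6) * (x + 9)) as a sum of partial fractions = -7/(15*(x + 9)) + 7/(15*(x - 6))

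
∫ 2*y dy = y^2 + C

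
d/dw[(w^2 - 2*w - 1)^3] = 6*w^5 - 30*w^4 + 36*w^3 + 12*w^2 - 18*w - 6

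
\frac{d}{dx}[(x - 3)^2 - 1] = 2*x - 6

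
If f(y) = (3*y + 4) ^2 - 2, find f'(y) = 18*y + 24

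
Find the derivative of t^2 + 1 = 2*t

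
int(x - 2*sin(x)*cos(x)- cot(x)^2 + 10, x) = x^2/2 + 11*x + cos(x)^2 + cot(x) + C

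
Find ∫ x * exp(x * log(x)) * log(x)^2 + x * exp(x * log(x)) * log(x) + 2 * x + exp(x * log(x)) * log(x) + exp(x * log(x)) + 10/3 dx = x*(3*x + 3*exp(x*log(x))*log(x) + 10)/3 + C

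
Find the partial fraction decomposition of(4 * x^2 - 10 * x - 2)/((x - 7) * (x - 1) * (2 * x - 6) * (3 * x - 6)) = 1/(9*(x - 1)) - 1/(5*(x - 2)) - 1/(12*(x - 3)) + 31/(180*(x - 7))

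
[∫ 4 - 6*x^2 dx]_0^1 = 2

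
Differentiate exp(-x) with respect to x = -exp(-x)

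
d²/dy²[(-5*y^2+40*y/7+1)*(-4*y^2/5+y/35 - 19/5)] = 48*y^2 - 198*y/7 + 8998/245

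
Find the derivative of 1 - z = -1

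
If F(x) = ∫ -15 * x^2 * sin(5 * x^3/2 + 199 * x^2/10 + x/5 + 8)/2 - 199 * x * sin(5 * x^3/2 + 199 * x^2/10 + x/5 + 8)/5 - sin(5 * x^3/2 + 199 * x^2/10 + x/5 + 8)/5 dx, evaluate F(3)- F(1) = cos(1276/5) - cos(153/5)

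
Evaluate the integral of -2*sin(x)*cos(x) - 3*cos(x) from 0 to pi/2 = -4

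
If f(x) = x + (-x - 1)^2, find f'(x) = 2*x + 3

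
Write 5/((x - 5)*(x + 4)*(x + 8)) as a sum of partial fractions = 5/(52*(x + 8)) - 5/(36*(x + 4)) + 5/(117*(x - 5))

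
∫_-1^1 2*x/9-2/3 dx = -4/3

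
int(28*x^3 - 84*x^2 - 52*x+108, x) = 7*x^4 - 28*x^3 - 26*x^2 + 108*x + C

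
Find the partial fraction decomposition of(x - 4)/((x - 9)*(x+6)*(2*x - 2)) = -1/(21*(x + 6)) + 3/(112*(x - 1)) + 1/(48*(x - 9))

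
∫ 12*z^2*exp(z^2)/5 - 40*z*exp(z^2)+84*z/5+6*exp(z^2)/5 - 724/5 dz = 2*(3*z - 50)*(7*z + exp(z^2) - 4)/5 + C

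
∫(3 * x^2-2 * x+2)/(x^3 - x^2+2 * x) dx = log(x*(-x^2 + x - 2)) + C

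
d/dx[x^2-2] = 2*x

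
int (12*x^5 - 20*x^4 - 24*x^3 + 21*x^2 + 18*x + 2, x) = 2*x^6 - 4*x^5 - 6*x^4 + 7*x^3 + 9*x^2 + 2*x + C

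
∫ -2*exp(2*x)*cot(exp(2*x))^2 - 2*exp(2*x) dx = cot(exp(2*x)) + C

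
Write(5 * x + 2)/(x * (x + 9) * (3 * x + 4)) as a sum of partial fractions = 21/(46*(3*x + 4)) - 43/(207*(x + 9)) + 1/(18*x)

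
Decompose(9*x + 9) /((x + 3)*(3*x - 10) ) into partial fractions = 117/(19*(3*x - 10)) + 18/(19*(x + 3))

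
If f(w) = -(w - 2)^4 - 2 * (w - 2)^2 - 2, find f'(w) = -4*w^3 + 24*w^2 - 52*w + 40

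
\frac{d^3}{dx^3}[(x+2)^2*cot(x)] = -6*x^2*cot(x)^4 - 8*x^2*cot(x)^2 - 2*x^2 - 24*x*cot(x)^4 + 12*x*cot(x)^3 - 32*x*cot(x)^2 + 12*x*cot(x) - 8*x - 24*cot(x)^4 + 24*cot(x)^3 - 38*cot(x)^2 + 24*cot(x) - 14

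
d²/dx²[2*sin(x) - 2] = -2*sin(x)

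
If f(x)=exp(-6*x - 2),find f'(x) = -6*exp(-6*x - 2)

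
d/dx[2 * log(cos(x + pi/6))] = -2*tan(x + pi/6)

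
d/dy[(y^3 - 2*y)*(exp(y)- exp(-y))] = (y^3*exp(2*y) + y^3 + 3*y^2*exp(2*y) - 3*y^2 - 2*y*exp(2*y) - 2*y - 2*exp(2*y) + 2)*exp(-y)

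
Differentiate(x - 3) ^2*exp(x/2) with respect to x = x^2*exp(x/2)/2 - x*exp(x/2) - 3*exp(x/2)/2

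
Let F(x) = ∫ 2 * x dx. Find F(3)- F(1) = 8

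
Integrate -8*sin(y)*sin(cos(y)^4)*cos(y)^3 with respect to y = -2*cos(cos(y)^4) + C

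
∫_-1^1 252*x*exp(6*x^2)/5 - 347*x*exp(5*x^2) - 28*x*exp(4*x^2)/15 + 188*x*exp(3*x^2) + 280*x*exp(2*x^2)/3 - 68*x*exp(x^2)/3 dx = 0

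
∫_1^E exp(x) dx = -E + exp(E)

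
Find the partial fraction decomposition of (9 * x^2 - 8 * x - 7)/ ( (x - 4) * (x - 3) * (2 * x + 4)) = 3/(4*(x + 2)) - 5/(x - 3) + 35/(4*(x - 4))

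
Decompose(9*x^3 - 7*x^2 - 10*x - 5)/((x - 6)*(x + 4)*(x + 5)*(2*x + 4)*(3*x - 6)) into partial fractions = -1255/(1386*(x + 5)) + 653/(720*(x + 4)) - 85/(1152*(x + 2)) - 19/(4032*(x - 2)) + 1627/(21120*(x - 6))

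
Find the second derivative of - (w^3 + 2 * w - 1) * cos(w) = w^3*cos(w) + 6*w^2*sin(w) - 4*w*cos(w) + 4*sin(w) - cos(w)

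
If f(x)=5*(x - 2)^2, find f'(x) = 10*x - 20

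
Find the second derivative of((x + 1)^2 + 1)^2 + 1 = 12*x^2 + 24*x + 16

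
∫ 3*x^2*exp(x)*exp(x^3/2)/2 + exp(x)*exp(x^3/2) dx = exp(x*(x^2 + 2)/2) + C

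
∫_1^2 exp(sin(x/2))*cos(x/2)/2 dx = -exp(sin(1/2)) + exp(sin(1))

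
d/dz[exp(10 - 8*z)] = -8*exp(10 - 8*z)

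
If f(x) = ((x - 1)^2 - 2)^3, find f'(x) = 6*x^5 - 30*x^4 + 36*x^3 + 12*x^2 - 18*x - 6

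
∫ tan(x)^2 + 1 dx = tan(x) + C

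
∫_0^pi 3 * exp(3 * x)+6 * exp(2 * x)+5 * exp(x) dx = -10 + 2*exp(pi) + (1 + exp(pi))^3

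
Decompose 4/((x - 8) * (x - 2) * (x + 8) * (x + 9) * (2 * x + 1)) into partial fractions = 64/(21675*(2*x + 1)) + 4/(3179*(x + 9)) - 1/(600*(x + 8)) - 1/(825*(x - 2)) + 1/(6936*(x - 8))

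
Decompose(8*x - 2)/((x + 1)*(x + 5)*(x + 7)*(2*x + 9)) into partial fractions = 304/(35*(2*x + 9)) + 29/(30*(x + 7)) - 21/(4*(x + 5)) - 5/(84*(x + 1))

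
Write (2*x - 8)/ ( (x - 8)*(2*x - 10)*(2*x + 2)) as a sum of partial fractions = -5/(108*(x + 1)) - 1/(36*(x - 5)) + 2/(27*(x - 8))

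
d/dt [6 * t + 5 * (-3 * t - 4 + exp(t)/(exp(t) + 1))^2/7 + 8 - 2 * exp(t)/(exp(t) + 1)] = (90*t*exp(3*t) + 240*t*exp(2*t) + 240*t*exp(t) + 90*t + 132*exp(3*t) + 382*exp(2*t) + 402*exp(t) + 162)/(7*exp(3*t) + 21*exp(2*t) + 21*exp(t) + 7)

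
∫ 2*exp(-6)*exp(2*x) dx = exp(2*x - 6) + C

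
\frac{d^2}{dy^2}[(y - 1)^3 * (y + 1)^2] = 20*y^3 - 12*y^2 - 12*y + 4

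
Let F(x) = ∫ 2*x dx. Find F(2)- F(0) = 4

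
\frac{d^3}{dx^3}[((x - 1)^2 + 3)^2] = 24*x - 24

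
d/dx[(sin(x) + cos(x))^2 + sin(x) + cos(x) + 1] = 2*cos(2*x) + sqrt(2)*cos(x + pi/4)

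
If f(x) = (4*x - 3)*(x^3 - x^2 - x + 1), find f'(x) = 16*x^3 - 21*x^2 - 2*x + 7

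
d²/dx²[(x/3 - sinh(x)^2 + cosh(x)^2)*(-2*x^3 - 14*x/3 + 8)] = -8*x^2 - 12*x - 28/9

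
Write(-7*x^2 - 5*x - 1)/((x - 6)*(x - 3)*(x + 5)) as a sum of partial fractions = -151/(88*(x + 5)) + 79/(24*(x - 3)) - 283/(33*(x - 6))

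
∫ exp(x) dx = exp(x) + C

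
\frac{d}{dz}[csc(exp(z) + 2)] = -exp(z)*cot(exp(z) + 2)*csc(exp(z) + 2)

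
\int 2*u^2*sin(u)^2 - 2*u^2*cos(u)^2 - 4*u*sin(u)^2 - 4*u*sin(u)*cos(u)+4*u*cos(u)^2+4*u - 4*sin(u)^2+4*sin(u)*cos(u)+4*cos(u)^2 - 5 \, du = 2*u^2 - 5*u + (-u^2 + 2*u + 2)*sin(2*u) + C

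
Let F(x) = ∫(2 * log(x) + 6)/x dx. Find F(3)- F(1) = -9 + (log(3) + 3)^2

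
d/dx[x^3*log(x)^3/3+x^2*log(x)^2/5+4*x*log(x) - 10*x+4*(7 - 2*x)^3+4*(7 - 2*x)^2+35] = x^2*log(x)^3 + x^2*log(x)^2 - 96*x^2 + 2*x*log(x)^2/5 + 2*x*log(x)/5 + 704*x + 4*log(x) - 1294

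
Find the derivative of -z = -1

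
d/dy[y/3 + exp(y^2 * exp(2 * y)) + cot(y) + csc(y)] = 2*y^2*exp(y^2*exp(2*y) + 2*y) + 2*y*exp(y^2*exp(2*y) + 2*y) - cot(y)^2 - cot(y)*csc(y) - 2/3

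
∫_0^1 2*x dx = 1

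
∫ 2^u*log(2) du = 2^u + C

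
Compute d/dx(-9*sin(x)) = -9*cos(x)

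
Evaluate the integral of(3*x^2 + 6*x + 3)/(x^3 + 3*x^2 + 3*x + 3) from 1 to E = -log(10) + log(2 + (1 + E)^3)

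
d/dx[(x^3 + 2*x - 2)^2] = 6*x^5 + 16*x^3 - 12*x^2 + 8*x - 8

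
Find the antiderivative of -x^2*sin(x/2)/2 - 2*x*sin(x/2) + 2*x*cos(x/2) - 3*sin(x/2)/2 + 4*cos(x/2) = ((x + 2)^2 - 1)*cos(x/2) + C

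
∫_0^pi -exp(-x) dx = -1 + exp(-pi)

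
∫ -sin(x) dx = cos(x) + C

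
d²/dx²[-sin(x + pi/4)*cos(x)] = 2*sin(2*x + pi/4)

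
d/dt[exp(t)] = exp(t)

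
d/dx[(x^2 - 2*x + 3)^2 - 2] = 4*x^3 - 12*x^2 + 20*x - 12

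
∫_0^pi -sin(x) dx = -2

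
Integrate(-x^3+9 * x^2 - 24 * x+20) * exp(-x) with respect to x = (x - 2)^3*exp(-x) + C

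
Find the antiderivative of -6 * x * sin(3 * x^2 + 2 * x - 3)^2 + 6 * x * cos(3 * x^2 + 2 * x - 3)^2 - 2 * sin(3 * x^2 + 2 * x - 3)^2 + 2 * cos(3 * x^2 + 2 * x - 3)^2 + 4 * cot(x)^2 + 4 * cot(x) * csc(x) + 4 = sin(6*x^2 + 4*x - 6)/2 - 4*cot(x) - 4*csc(x) + C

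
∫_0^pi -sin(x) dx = -2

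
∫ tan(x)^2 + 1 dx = tan(x) + C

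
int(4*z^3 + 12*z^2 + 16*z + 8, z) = z^4 + 4*z^3 + 8*z^2 + 8*z + C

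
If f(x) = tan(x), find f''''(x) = 24*tan(x)^5 + 40*tan(x)^3 + 16*tan(x)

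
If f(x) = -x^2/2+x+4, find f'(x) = 1 - x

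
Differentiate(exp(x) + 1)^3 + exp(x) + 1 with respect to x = 3*exp(3*x) + 6*exp(2*x) + 4*exp(x)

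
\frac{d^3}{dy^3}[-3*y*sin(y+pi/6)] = 3*y*cos(y + pi/6) + 9*sin(y + pi/6)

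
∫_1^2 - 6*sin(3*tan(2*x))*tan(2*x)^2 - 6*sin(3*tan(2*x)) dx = -cos(3*tan(2)) + cos(3*tan(4))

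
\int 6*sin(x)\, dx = -6*cos(x) + C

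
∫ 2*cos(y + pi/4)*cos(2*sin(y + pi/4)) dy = sin(2*sin(y + pi/4)) + C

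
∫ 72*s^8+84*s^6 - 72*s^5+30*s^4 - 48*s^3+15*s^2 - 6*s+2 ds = 8*s^9 + 12*s^7 - 12*s^6 + 6*s^5 - 12*s^4 + 5*s^3 - 3*s^2 + 2*s + C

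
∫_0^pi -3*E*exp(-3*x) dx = -E + exp(1 - 3*pi)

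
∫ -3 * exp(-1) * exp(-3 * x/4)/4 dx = exp(-3*x/4 - 1) + C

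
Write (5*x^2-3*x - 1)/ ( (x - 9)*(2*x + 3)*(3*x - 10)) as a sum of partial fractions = -401/(493*(3*x - 10)) + 59/(609*(2*x + 3)) + 377/(357*(x - 9))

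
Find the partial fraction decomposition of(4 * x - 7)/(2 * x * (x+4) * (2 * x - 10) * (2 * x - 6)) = 23/(2016*(x + 4)) - 5/(336*(x - 3)) + 13/(720*(x - 5)) - 7/(480*x)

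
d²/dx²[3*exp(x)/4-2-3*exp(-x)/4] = (3*exp(2*x) - 3)*exp(-x)/4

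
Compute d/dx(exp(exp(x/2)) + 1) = exp(x/2 + exp(x/2))/2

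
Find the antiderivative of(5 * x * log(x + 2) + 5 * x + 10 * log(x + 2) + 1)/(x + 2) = (5*x + 1)*log(x + 2) + C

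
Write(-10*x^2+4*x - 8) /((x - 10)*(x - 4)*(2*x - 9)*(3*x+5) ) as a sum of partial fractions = 1146/(22015*(3*x + 5)) + 140/(37*(2*x - 9)) - 76/(51*(x - 4)) - 44/(105*(x - 10))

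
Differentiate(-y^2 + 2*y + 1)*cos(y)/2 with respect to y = y^2*sin(y)/2 - y*sin(y) - y*cos(y) - sin(y)/2 + cos(y)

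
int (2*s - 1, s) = s^2 - s + C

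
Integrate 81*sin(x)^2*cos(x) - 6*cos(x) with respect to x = 27*sin(x)^3 - 6*sin(x) + C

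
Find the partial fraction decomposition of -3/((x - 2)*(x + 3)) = 3/(5*(x + 3)) - 3/(5*(x - 2))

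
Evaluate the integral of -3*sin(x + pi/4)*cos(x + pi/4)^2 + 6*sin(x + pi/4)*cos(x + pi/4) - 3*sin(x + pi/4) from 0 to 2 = (-1 + cos(pi/4 + 2))^3 - (-1 + sqrt(2)/2)^3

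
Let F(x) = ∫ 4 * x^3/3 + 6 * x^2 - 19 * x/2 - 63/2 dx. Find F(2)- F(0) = -182/3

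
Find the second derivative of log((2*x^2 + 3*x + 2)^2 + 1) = (-64*x^6 - 288*x^5 - 568*x^4 - 624*x^3 - 338*x^2 - 48*x + 26)/(16*x^8 + 96*x^7 + 280*x^6 + 504*x^5 + 617*x^4 + 528*x^3 + 314*x^2 + 120*x + 25)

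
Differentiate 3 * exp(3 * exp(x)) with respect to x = 9*exp(x + 3*exp(x))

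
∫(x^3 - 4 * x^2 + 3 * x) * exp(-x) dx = (-x^3 + x^2 - x - 1)*exp(-x) + C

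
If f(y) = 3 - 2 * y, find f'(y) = -2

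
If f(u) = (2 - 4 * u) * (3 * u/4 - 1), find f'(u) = 11/2 - 6*u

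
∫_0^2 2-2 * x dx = 0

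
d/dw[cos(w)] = -sin(w)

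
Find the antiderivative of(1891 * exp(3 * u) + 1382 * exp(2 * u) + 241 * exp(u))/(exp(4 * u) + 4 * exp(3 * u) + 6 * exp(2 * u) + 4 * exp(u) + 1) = (4882*exp(3*u) + 5191*exp(2*u) + 1736*exp(u) + 177)/(5*(exp(3*u) + 3*exp(2*u) + 3*exp(u) + 1)) + C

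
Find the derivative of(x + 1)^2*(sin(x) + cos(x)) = -x^2*sin(x) + x^2*cos(x) + 4*x*cos(x) + sin(x) + 3*cos(x)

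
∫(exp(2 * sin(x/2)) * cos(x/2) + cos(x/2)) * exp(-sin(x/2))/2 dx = 2*sinh(sin(x/2)) + C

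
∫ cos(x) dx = sin(x) + C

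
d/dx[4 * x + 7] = 4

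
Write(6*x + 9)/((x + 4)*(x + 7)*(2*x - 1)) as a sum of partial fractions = 16/(45*(2*x - 1)) - 11/(15*(x + 7)) + 5/(9*(x + 4))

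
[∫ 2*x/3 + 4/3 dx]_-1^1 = 8/3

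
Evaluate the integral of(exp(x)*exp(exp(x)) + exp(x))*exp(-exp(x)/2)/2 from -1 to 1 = -exp(exp(-1)/2) - exp(-E/2) + exp(-exp(-1)/2) + exp(E/2)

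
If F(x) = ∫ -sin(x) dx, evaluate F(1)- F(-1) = 0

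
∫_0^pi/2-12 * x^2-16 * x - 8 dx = -2*pi*(2 + pi^2/4 + pi)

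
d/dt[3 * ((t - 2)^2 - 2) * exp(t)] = 3*t^2*exp(t) - 6*t*exp(t) - 6*exp(t)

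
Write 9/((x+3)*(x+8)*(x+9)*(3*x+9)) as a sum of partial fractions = -1/(12*(x + 9)) + 3/(25*(x + 8)) - 11/(300*(x + 3)) + 1/(10*(x + 3)^2)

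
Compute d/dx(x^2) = 2*x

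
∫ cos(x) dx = sin(x) + C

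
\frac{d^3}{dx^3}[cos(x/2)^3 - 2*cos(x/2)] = -5*sin(x/2)/32 + 27*sin(3*x/2)/32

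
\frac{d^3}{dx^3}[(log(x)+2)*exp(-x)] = (-x^3*log(x) - 2*x^3 + 3*x^2 + 3*x + 2)*exp(-x)/x^3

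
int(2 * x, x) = x^2 + C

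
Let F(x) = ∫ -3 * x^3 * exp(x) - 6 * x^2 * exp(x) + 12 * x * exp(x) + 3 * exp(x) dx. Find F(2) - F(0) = 3 - 3*exp(2)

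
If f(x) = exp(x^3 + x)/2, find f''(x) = 9*x^4*exp(x^3 + x)/2 + 3*x^2*exp(x^3 + x) + 3*x*exp(x^3 + x) + exp(x^3 + x)/2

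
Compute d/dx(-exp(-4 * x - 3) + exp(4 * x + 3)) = (4*exp(8*x + 6) + 4)*exp(-4*x - 3)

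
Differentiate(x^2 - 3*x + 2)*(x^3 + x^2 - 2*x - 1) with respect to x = 5*x^4 - 8*x^3 - 9*x^2 + 14*x - 1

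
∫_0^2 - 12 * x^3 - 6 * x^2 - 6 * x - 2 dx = -80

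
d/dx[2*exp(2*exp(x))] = 4*exp(x + 2*exp(x))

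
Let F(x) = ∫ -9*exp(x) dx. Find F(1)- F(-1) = -9*E + 9*exp(-1)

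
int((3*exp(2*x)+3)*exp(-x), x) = 6*sinh(x) + C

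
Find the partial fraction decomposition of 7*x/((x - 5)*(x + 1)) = 7/(6*(x + 1)) + 35/(6*(x - 5))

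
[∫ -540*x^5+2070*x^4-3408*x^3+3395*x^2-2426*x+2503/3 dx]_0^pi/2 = (-13 + 2*(-5 + 3*pi/2)^3/3 + 2*(-5 + 3*pi/2)^2 + 6*pi)*(-5*pi^3/8 - 7*pi/2 + 5 + 3*pi^2/4) + 695/3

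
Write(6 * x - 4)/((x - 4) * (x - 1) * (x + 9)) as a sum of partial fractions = -29/(65*(x + 9)) - 1/(15*(x - 1)) + 20/(39*(x - 4))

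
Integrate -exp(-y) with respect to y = exp(-y) + C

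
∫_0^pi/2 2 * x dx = pi^2/4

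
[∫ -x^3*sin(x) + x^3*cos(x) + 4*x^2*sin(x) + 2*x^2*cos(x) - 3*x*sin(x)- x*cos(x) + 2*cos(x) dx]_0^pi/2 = -pi^2/4 + pi/2 + pi^3/8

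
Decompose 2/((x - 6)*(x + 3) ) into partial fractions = -2/(9*(x + 3)) + 2/(9*(x - 6))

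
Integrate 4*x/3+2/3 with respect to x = 2*x^2/3 + 2*x/3 + C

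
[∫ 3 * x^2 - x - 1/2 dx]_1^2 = 5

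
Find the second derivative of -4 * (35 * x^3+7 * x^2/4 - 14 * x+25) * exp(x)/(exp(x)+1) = (140*x^3*exp(2*x) - 140*x^3*exp(x) - 833*x^2*exp(2*x) - 847*x^2*exp(x) - 840*x*exp(3*x) - 1764*x*exp(2*x) - 812*x*exp(x) - 14*exp(3*x) + 184*exp(2*x) - 2*exp(x))/(exp(3*x) + 3*exp(2*x) + 3*exp(x) + 1)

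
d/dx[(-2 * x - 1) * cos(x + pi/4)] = 2*x*sin(x + pi/4) + sin(x + pi/4) - 2*cos(x + pi/4)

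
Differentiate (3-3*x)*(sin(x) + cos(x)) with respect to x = 3*x*sin(x) - 3*x*cos(x) - 6*sin(x)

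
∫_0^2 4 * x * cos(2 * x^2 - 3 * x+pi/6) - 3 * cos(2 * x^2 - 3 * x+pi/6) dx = -1/2 + sin(pi/6 + 2)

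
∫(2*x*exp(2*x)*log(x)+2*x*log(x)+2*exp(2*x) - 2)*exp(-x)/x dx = 4*log(x)*sinh(x) + C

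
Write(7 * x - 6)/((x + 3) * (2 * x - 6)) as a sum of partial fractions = 9/(4*(x + 3)) + 5/(4*(x - 3))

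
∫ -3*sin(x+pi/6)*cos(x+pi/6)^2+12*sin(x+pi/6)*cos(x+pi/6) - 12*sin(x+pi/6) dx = (cos(x + pi/6) - 2)^3 + C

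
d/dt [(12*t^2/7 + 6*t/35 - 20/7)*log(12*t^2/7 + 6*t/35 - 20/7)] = 24*t*log(30*t^2 + 3*t - 50)/7 - 24*t*log(35)/7 + 24*t*log(2)/7 + 24*t/7 + 6*log(30*t^2 + 3*t - 50)/35 - 6*log(35)/35 + 6*log(2)/35 + 6/35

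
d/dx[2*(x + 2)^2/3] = 4*x/3 + 8/3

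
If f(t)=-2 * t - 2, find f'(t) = -2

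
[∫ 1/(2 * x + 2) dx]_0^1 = log(2)/2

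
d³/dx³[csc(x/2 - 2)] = -3*cot(x/2 - 2)^3*csc(x/2 - 2)/4 - 5*cot(x/2 - 2)*csc(x/2 - 2)/8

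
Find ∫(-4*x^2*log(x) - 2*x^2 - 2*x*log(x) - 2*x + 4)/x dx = 2*(-x^2 - x + 2)*log(x) + C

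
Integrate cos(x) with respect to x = sin(x) + C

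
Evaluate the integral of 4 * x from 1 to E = -2 + 2*exp(2)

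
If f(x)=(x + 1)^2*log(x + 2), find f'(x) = (2*x^2*log(x + 2) + x^2 + 6*x*log(x + 2) + 2*x + 4*log(x + 2) + 1)/(x + 2)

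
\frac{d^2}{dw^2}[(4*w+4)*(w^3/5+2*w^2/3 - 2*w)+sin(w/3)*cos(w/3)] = 48*w^2/5 + 104*w/5 - 2*sin(2*w/3)/9 - 32/3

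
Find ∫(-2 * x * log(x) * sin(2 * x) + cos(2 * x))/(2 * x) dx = log(x)*cos(2*x)/2 + C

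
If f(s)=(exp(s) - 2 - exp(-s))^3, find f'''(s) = (27*exp(6*s) - 48*exp(5*s) + 9*exp(4*s) + 9*exp(2*s) + 48*exp(s) + 27)*exp(-3*s)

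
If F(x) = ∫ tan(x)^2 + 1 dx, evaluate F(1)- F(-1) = 2*tan(1)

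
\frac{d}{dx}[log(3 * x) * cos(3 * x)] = (-3*x*log(x)*sin(3*x) - 3*x*log(3)*sin(3*x) + cos(3*x))/x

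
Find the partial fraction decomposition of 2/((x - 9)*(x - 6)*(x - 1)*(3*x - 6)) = -1/(60*(x - 1)) + 1/(42*(x - 2)) - 1/(90*(x - 6)) + 1/(252*(x - 9))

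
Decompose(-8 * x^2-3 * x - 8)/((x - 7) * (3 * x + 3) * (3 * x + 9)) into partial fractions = -71/(180*(x + 3)) + 13/(144*(x + 1)) - 421/(720*(x - 7))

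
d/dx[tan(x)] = cos(x)^(-2)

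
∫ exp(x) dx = exp(x) + C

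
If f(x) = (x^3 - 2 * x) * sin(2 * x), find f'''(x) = -8*x^3*cos(2*x) - 36*x^2*sin(2*x) + 52*x*cos(2*x) + 30*sin(2*x)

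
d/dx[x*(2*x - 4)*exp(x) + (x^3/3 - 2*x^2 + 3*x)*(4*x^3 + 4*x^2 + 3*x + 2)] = 8*x^5 - 100*x^4/3 + 20*x^3 + 2*x^2*exp(x) + 20*x^2 + 10*x - 4*exp(x) + 6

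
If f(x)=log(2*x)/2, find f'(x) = 1/(2*x)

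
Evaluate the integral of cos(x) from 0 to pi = 0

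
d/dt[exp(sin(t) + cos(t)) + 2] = sqrt(2)*exp(sin(t))*exp(cos(t))*cos(t + pi/4)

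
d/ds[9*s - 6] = 9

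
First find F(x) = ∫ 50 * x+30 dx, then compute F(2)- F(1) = 105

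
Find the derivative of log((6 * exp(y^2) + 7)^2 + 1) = (72*y*exp(2*y^2) + 84*y*exp(y^2))/(18*exp(2*y^2) + 42*exp(y^2) + 25)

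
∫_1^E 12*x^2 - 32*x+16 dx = -4 + 4*E*(-2 + E)^2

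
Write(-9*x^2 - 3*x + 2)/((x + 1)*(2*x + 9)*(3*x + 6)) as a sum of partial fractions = -667/(105*(2*x + 9)) + 28/(15*(x + 2)) - 4/(21*(x + 1))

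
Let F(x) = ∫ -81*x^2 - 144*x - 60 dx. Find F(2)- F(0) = -624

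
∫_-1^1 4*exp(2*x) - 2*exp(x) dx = -2*(-1 + exp(-1))*exp(-1) + 2*E*(-1 + E)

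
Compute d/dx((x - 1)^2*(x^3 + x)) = 5*x^4 - 8*x^3 + 6*x^2 - 4*x + 1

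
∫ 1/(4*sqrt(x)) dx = sqrt(x)/2 + C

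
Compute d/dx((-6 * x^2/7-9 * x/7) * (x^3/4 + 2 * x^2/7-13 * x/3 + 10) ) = -15*x^4/14 - 111*x^3/49 + 492*x^2/49 - 6*x - 90/7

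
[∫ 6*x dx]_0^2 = 12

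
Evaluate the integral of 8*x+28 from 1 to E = -81 + (2*E + 7)^2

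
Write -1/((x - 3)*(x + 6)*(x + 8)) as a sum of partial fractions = -1/(22*(x + 8)) + 1/(18*(x + 6)) - 1/(99*(x - 3))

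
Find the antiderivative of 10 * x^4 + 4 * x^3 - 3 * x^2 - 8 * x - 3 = 2*x^5 + x^4 - x^3 - 4*x^2 - 3*x + C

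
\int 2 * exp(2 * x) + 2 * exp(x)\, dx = (exp(x) + 1)^2 + C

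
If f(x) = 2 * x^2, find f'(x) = 4*x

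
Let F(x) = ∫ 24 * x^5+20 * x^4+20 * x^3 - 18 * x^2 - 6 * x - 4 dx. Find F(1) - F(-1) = -12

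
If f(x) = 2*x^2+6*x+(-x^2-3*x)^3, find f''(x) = -30*x^4 - 180*x^3 - 324*x^2 - 162*x + 4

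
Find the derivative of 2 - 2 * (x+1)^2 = -4*x - 4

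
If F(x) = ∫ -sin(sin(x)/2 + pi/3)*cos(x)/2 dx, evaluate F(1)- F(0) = -1/2 + cos(sin(1)/2 + pi/3)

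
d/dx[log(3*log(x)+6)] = 1/(x*log(x) + 2*x)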